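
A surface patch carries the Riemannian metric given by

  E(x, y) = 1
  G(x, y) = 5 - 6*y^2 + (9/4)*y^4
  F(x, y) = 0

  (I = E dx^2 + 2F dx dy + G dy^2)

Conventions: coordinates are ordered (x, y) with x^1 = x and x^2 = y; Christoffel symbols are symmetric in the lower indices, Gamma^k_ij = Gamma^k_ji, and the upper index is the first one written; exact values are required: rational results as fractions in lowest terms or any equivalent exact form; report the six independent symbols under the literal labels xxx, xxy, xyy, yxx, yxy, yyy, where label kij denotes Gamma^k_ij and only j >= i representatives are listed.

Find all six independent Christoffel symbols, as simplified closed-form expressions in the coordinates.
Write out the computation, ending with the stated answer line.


E = 1; F = 0; G = 5 - 6*y^2 + (9/4)*y^4
Gamma^k_ij = (1/2) g^{kl} (d_i g_jl + d_j g_il - d_l g_ij), with g^inv = (1/(EG-F^2)) [[G, -F], [-F, E]]
first partials: E_x = 0, E_y = 0, F_x = 0, F_y = 0, G_x = 0, G_y = -12*y + 9*y^3
D = EG - F^2 = 5 - 6*y^2 + (9/4)*y^4
expanded: Gamma^x_xx = (G E_x - 2F F_x + F E_y)/(2D), Gamma^x_xy = (G E_y - F G_x)/(2D), Gamma^x_yy = (2G F_y - G G_x - F G_y)/(2D), Gamma^y_xx = (2E F_x - E E_y - F E_x)/(2D), Gamma^y_xy = (E G_x - F E_y)/(2D), Gamma^y_yy = (E G_y - 2F F_y + F G_x)/(2D); substitute and cancel common factors

Answer: Gamma_xxx = 0, Gamma_xxy = 0, Gamma_xyy = 0, Gamma_yxx = 0, Gamma_yxy = 0, Gamma_yyy = (18*y^3 - 24*y)/(9*y^4 - 24*y^2 + 20)


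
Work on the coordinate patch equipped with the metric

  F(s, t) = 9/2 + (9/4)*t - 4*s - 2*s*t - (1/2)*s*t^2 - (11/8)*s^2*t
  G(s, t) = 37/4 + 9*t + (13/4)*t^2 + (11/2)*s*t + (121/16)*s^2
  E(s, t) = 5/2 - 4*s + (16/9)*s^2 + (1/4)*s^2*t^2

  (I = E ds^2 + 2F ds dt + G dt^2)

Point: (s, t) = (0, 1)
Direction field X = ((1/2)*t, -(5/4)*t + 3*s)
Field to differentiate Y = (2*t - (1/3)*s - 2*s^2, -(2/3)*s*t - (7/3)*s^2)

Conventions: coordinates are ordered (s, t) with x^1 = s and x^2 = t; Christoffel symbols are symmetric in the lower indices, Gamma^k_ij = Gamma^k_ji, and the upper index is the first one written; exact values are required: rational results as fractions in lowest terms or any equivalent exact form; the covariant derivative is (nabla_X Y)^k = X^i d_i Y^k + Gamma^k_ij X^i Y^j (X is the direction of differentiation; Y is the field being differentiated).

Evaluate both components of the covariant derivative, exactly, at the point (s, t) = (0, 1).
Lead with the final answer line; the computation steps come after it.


Answer: (nabla_X Y)^s = 2443/786, (nabla_X Y)^t = -1088/393

E = 5/2, F = 27/4, G = 43/2 at the point
E_s = -4, E_t = 0, F_s = -13/2, F_t = 9/4, G_s = 11/2, G_t = 31/2
EG - F^2 = 131/16;  g^inv = (16/131) * [[43/2, -27/4], [-27/4, 5/2]]
first-kind symbols [ij,l] = (1/2)(d_i g_jl + d_j g_il - d_l g_ij): [ss,s] = E_s/2 = -2, [ss,t] = F_s - E_t/2 = -13/2, [st,s] = E_t/2 = 0, [st,t] = G_s/2 = 11/4, [tt,s] = F_t - G_s/2 = -1/2, [tt,t] = G_t/2 = 31/4
Gamma^s_ij = (G*[ij,s] - F*[ij,t])/(EG - F^2), Gamma^t_ij = (E*[ij,t] - F*[ij,s])/(EG - F^2)
Gamma_sss = 14/131, Gamma_sst = -297/131, Gamma_stt = -1009/131, Gamma_tss = -44/131, Gamma_tst = 110/131, Gamma_ttt = 364/131
X = (1/2, -5/4), Y = (2, 0) at the point


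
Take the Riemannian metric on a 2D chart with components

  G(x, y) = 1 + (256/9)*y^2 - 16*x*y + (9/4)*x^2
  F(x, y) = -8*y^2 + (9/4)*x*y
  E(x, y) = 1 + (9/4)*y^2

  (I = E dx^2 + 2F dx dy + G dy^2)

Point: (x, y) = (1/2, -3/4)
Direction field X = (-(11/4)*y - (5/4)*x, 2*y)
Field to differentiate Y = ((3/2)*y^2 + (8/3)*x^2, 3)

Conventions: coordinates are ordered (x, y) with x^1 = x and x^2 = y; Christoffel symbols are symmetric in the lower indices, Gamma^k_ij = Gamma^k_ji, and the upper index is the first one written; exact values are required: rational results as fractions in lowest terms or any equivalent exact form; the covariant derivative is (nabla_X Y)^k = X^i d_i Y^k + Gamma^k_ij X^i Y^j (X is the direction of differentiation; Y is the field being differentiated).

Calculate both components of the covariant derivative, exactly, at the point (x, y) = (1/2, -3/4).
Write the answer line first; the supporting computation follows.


Answer: (nabla_X Y)^x = 65177/10896, (nabla_X Y)^y = 9405/1816

E = 145/64, F = -171/32, G = 377/16 at the point
E_x = 0, E_y = -27/8, F_x = -27/16, F_y = 105/8, G_x = 57/4, G_y = -152/3
EG - F^2 = 1589/64;  g^inv = (64/1589) * [[377/16, 171/32], [171/32, 145/64]]
first-kind symbols [ij,l] = (1/2)(d_i g_jl + d_j g_il - d_l g_ij): [xx,x] = E_x/2 = 0, [xx,y] = F_x - E_y/2 = 0, [xy,x] = E_y/2 = -27/16, [xy,y] = G_x/2 = 57/8, [yy,x] = F_y - G_x/2 = 6, [yy,y] = G_y/2 = -76/3
Gamma^x_ij = (G*[ij,x] - F*[ij,y])/(EG - F^2), Gamma^y_ij = (E*[ij,y] - F*[ij,x])/(EG - F^2)
Gamma_xxx = 0, Gamma_xxy = -108/1589, Gamma_xyy = 384/1589, Gamma_yxx = 0, Gamma_yxy = 456/1589, Gamma_yyy = -4864/4767
X = (23/16, -3/2), Y = (145/96, 3) at the point


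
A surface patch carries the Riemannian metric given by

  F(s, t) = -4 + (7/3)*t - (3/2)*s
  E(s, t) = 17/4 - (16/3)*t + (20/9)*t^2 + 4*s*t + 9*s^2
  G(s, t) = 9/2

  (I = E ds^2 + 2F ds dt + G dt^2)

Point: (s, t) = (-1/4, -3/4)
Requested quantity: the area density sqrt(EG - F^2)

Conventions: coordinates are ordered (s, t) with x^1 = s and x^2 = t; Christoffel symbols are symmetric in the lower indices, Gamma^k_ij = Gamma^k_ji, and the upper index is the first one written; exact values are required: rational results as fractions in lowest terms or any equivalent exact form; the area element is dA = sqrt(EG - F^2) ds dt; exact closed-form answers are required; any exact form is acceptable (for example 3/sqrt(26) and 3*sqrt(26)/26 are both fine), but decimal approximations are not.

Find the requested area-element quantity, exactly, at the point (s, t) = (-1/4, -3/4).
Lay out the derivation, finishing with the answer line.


E = 173/16, F = -43/8, G = 9/2; EG - F^2 = 1265/64

Answer: sqrt(EG - F^2) = sqrt(1265)/8


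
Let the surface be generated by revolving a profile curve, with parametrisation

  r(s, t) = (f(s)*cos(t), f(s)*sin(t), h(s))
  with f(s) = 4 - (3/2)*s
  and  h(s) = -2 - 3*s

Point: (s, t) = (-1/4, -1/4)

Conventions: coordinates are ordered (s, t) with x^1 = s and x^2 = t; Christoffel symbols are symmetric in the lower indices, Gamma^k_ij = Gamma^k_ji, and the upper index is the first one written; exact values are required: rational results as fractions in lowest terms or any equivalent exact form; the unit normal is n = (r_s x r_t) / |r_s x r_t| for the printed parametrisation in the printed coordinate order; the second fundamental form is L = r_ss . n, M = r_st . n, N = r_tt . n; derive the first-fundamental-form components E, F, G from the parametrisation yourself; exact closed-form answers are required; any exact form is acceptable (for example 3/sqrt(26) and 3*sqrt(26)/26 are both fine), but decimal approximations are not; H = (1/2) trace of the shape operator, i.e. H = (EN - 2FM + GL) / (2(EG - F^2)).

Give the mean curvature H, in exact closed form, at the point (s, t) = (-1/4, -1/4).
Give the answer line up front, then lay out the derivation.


Answer: H = -8*sqrt(5)/175

f = 35/8, f' = -3/2, f'' = 0, h' = -3, h'' = 0
E = 45/4, F = 0, G = 1225/64; answer radicand W^2 = 45/4
unnormalised second-form numerators: l = 0, m = 0, n = -105/8; L = l/sqrt(45/4), and similarly M = m/sqrt(W^2), N = n/sqrt(W^2)
H = (E*n - 2*F*m + G*l) / (2*(EG - F^2)*sqrt(W^2)); E*n - 2*F*m + G*l = -4725/32, EG - F^2 = 55125/256, so H = (-12/35)/sqrt(45/4)


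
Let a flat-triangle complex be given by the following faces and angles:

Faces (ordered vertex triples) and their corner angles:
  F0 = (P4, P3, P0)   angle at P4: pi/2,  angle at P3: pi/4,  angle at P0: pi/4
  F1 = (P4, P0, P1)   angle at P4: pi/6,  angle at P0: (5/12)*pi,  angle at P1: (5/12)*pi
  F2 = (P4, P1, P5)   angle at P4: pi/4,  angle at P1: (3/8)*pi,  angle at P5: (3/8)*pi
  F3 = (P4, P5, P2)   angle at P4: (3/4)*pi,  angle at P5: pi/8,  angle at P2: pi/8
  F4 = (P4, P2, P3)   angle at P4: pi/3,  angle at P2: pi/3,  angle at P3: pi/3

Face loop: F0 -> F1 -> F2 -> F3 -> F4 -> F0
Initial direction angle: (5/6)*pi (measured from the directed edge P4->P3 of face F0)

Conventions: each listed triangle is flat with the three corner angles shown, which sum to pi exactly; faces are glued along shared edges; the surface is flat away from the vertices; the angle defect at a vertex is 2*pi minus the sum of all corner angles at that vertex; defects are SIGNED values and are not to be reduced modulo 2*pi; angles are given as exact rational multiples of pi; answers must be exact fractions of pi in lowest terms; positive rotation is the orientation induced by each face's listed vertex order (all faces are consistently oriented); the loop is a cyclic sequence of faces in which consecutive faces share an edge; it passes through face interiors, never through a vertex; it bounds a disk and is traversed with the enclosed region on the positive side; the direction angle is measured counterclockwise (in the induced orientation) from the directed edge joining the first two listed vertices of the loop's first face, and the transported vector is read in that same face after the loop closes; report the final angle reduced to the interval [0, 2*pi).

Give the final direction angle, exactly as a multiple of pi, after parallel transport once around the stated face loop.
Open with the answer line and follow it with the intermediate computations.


Answer: final direction angle = (5/6)*pi

enclosed vertex P4: corner angles sum to 2*pi, defect = 2*pi - 2*pi = 0
the rotation equals the total enclosed defect, so the final angle is initial + defects (mod 2*pi)
final angle = (5/6)*pi + 0 = (5/6)*pi (mod 2*pi)


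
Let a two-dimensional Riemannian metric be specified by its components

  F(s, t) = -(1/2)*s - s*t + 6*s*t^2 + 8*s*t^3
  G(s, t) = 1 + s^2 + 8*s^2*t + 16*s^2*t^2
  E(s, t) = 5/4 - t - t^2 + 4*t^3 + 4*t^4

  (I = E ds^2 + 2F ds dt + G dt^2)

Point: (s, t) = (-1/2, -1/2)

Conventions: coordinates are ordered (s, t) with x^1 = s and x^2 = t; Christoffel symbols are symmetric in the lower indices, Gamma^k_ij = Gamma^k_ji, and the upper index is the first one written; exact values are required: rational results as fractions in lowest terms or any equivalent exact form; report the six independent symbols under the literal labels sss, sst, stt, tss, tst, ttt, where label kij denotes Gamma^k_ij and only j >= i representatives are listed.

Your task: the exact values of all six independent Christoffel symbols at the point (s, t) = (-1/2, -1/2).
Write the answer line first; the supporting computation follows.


Answer: Gamma_sss = 0, Gamma_sst = 1/3, Gamma_stt = 2/3, Gamma_tss = 0, Gamma_tst = -1/3, Gamma_ttt = -2/3

E = 5/4, F = -1/4, G = 5/4 at the point
E_s = 0, E_t = 1, F_s = 1/2, F_t = 1/2, G_s = -1, G_t = -2
EG - F^2 = 3/2;  g^inv = (2/3) * [[5/4, 1/4], [1/4, 5/4]]
first-kind symbols [ij,l] = (1/2)(d_i g_jl + d_j g_il - d_l g_ij): [ss,s] = E_s/2 = 0, [ss,t] = F_s - E_t/2 = 0, [st,s] = E_t/2 = 1/2, [st,t] = G_s/2 = -1/2, [tt,s] = F_t - G_s/2 = 1, [tt,t] = G_t/2 = -1
Gamma^s_ij = (G*[ij,s] - F*[ij,t])/(EG - F^2), Gamma^t_ij = (E*[ij,t] - F*[ij,s])/(EG - F^2)


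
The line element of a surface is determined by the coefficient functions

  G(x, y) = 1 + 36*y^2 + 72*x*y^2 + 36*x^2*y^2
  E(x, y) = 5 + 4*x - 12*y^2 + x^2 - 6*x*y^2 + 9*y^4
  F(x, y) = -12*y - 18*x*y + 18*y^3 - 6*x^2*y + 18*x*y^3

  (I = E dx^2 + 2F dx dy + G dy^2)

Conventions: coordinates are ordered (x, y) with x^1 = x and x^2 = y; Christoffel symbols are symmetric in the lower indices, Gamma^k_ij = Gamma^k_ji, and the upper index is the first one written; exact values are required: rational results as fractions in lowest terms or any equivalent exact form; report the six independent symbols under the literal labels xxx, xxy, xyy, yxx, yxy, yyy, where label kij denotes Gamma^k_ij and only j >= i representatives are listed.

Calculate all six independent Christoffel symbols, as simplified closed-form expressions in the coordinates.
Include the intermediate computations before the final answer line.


E = 5 + 4*x - 12*y^2 + x^2 - 6*x*y^2 + 9*y^4; F = -12*y - 18*x*y + 18*y^3 - 6*x^2*y + 18*x*y^3; G = 1 + 36*y^2 + 72*x*y^2 + 36*x^2*y^2
Gamma^k_ij = (1/2) g^{kl} (d_i g_jl + d_j g_il - d_l g_ij), with g^inv = (1/(EG-F^2)) [[G, -F], [-F, E]]
first partials: E_x = 4 + 2*x - 6*y^2, E_y = -24*y - 12*x*y + 36*y^3, F_x = -18*y - 12*x*y + 18*y^3, F_y = -12 - 18*x + 54*y^2 - 6*x^2 + 54*x*y^2, G_x = 72*y^2 + 72*x*y^2, G_y = 72*y + 144*x*y + 72*x^2*y
D = EG - F^2 = 5 + 4*x + 24*y^2 + x^2 + 66*x*y^2 + 9*y^4 + 36*x^2*y^2
expanded: Gamma^x_xx = (G E_x - 2F F_x + F E_y)/(2D), Gamma^x_xy = (G E_y - F G_x)/(2D), Gamma^x_yy = (2G F_y - G G_x - F G_y)/(2D), Gamma^y_xx = (2E F_x - E E_y - F E_x)/(2D), Gamma^y_xy = (E G_x - F E_y)/(2D), Gamma^y_yy = (E G_y - 2F F_y + F G_x)/(2D); substitute and cancel common factors

Answer: Gamma_xxx = (x - 3*y^2 + 2)/(36*x^2*y^2 + x^2 + 66*x*y^2 + 4*x + 9*y^4 + 24*y^2 + 5), Gamma_xxy = (-6*x*y + 18*y^3 - 12*y)/(36*x^2*y^2 + x^2 + 66*x*y^2 + 4*x + 9*y^4 + 24*y^2 + 5), Gamma_xyy = (-6*x^2 + 18*x*y^2 - 18*x + 18*y^2 - 12)/(36*x^2*y^2 + x^2 + 66*x*y^2 + 4*x + 9*y^4 + 24*y^2 + 5), Gamma_yxx = (-6*x*y - 6*y)/(36*x^2*y^2 + x^2 + 66*x*y^2 + 4*x + 9*y^4 + 24*y^2 + 5), Gamma_yxy = (36*x*y^2 + 36*y^2)/(36*x^2*y^2 + x^2 + 66*x*y^2 + 4*x + 9*y^4 + 24*y^2 + 5), Gamma_yyy = (36*x^2*y + 72*x*y + 36*y)/(36*x^2*y^2 + x^2 + 66*x*y^2 + 4*x + 9*y^4 + 24*y^2 + 5)


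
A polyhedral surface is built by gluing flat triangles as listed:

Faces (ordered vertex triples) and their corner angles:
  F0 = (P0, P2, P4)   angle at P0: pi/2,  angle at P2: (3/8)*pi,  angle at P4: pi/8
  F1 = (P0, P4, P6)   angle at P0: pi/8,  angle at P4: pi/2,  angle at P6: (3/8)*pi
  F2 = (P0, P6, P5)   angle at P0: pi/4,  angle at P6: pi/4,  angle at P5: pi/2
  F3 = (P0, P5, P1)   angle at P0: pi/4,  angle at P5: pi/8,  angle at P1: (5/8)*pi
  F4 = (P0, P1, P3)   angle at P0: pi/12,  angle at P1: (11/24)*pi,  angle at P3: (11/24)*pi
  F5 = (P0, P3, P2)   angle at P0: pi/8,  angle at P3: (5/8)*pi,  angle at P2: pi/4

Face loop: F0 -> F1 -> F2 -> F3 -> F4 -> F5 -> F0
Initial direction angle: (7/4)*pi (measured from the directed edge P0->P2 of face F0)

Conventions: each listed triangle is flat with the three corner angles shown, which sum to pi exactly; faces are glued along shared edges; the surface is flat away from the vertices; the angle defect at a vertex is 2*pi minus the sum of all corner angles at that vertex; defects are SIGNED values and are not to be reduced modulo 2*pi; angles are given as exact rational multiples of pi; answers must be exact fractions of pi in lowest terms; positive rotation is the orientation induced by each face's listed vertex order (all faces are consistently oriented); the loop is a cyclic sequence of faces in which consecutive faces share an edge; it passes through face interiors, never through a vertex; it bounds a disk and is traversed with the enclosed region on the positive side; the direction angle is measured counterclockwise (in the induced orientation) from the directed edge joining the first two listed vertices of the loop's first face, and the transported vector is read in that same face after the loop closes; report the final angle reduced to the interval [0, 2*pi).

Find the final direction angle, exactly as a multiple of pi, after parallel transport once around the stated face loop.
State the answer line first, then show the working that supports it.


Answer: final direction angle = (5/12)*pi

enclosed vertex P0: corner angles sum to (4/3)*pi, defect = 2*pi - (4/3)*pi = (2/3)*pi
adding the enclosed defects to the starting angle (mod 2*pi, induced orientation) gives the holonomy
final angle = (7/4)*pi + (2/3)*pi = (5/12)*pi (mod 2*pi)


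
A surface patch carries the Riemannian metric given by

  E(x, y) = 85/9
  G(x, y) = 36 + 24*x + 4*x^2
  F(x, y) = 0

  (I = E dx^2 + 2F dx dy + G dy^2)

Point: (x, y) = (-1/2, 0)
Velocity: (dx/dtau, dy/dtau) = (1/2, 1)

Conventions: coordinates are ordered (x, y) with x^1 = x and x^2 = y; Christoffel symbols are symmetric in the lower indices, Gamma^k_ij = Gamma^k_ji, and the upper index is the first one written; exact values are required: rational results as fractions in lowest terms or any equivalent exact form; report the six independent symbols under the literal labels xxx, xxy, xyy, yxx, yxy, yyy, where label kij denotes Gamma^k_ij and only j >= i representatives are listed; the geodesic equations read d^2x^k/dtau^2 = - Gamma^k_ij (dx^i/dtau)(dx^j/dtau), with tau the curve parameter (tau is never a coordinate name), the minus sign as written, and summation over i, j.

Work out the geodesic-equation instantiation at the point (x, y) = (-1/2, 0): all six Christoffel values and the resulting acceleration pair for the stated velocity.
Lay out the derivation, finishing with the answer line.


E = 85/9, F = 0, G = 25 at the point
E_x = 0, E_y = 0, F_x = 0, F_y = 0, G_x = 20, G_y = 0
EG - F^2 = 2125/9;  g^inv = (9/2125) * [[25, 0], [0, 85/9]]
first-kind symbols [ij,l] = (1/2)(d_i g_jl + d_j g_il - d_l g_ij): [xx,x] = E_x/2 = 0, [xx,y] = F_x - E_y/2 = 0, [xy,x] = E_y/2 = 0, [xy,y] = G_x/2 = 10, [yy,x] = F_y - G_x/2 = -10, [yy,y] = G_y/2 = 0
Gamma^x_ij = (G*[ij,x] - F*[ij,y])/(EG - F^2), Gamma^y_ij = (E*[ij,y] - F*[ij,x])/(EG - F^2)
Gamma_xxx = 0, Gamma_xxy = 0, Gamma_xyy = -18/17, Gamma_yxx = 0, Gamma_yxy = 2/5, Gamma_yyy = 0
d^2x/dtau^2 = -(Gamma_xxx*(1/2)^2 + 2*Gamma_xxy*(1/2)*(1) + Gamma_xyy*(1)^2) = 18/17
d^2y/dtau^2 = -(Gamma_yxx*(1/2)^2 + 2*Gamma_yxy*(1/2)*(1) + Gamma_yyy*(1)^2) = -2/5

Answer: Gamma_xxx = 0, Gamma_xxy = 0, Gamma_xyy = -18/17, Gamma_yxx = 0, Gamma_yxy = 2/5, Gamma_yyy = 0; accelerations (d^2x/dtau^2, d^2y/dtau^2) = (18/17, -2/5)


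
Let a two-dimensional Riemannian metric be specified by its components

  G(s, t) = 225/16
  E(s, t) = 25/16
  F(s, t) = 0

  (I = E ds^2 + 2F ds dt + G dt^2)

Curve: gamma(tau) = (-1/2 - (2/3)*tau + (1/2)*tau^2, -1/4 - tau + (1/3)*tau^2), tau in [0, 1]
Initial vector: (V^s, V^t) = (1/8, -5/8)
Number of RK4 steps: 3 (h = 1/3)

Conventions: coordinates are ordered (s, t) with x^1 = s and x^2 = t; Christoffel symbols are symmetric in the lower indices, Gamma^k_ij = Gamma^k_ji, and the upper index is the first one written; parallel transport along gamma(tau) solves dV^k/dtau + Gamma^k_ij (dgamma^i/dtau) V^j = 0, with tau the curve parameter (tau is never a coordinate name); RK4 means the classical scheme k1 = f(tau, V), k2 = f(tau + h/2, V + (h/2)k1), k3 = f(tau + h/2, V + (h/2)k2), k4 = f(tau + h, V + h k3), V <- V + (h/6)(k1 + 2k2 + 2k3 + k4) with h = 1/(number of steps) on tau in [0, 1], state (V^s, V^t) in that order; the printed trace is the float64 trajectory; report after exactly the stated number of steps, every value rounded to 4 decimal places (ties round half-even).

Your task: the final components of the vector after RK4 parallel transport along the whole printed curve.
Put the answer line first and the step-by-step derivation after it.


Answer: V^s = 0.1250, V^t = -0.6250

gamma'(tau) = (-2/3 + tau, -1 + (2/3)*tau); f(tau, V)^k = -Gamma^k_ij(gamma(tau)) gamma'^i(tau) V^j; h = 1/3; intermediate values shown to 6 dp
curve data and Christoffel symbols at the stage parameters:
  tau = 0.000000: gamma = (-0.500000, -0.250000), gamma' = (-0.666667, -1.000000); Gamma_sss = 0.000000, Gamma_sst = 0.000000, Gamma_stt = 0.000000, Gamma_tss = 0.000000, Gamma_tst = 0.000000, Gamma_ttt = 0.000000
  tau = 0.166667: gamma = (-0.597222, -0.407407), gamma' = (-0.500000, -0.888889); Gamma_sss = 0.000000, Gamma_sst = 0.000000, Gamma_stt = 0.000000, Gamma_tss = 0.000000, Gamma_tst = 0.000000, Gamma_ttt = 0.000000
  tau = 0.333333: gamma = (-0.666667, -0.546296), gamma' = (-0.333333, -0.777778); Gamma_sss = 0.000000, Gamma_sst = 0.000000, Gamma_stt = 0.000000, Gamma_tss = 0.000000, Gamma_tst = 0.000000, Gamma_ttt = 0.000000
  tau = 0.500000: gamma = (-0.708333, -0.666667), gamma' = (-0.166667, -0.666667); Gamma_sss = 0.000000, Gamma_sst = 0.000000, Gamma_stt = 0.000000, Gamma_tss = 0.000000, Gamma_tst = 0.000000, Gamma_ttt = 0.000000
  tau = 0.666667: gamma = (-0.722222, -0.768519), gamma' = (0.000000, -0.555556); Gamma_sss = 0.000000, Gamma_sst = 0.000000, Gamma_stt = 0.000000, Gamma_tss = 0.000000, Gamma_tst = 0.000000, Gamma_ttt = 0.000000
  tau = 0.833333: gamma = (-0.708333, -0.851852), gamma' = (0.166667, -0.444444); Gamma_sss = 0.000000, Gamma_sst = 0.000000, Gamma_stt = 0.000000, Gamma_tss = 0.000000, Gamma_tst = 0.000000, Gamma_ttt = 0.000000
  tau = 1.000000: gamma = (-0.666667, -0.916667), gamma' = (0.333333, -0.333333); Gamma_sss = 0.000000, Gamma_sst = 0.000000, Gamma_stt = 0.000000, Gamma_tss = 0.000000, Gamma_tst = 0.000000, Gamma_ttt = 0.000000
step 0: V^s = 0.1250, V^t = -0.6250
step 1: k1 = (0.000000, 0.000000), k2 = (0.000000, 0.000000), k3 = (0.000000, 0.000000), k4 = (0.000000, 0.000000); V <- V + (h/6)(k1 + 2k2 + 2k3 + k4): V^s = 0.1250, V^t = -0.6250
step 2: k1 = (0.000000, 0.000000), k2 = (0.000000, 0.000000), k3 = (0.000000, 0.000000), k4 = (0.000000, 0.000000); V <- V + (h/6)(k1 + 2k2 + 2k3 + k4): V^s = 0.1250, V^t = -0.6250
step 3: k1 = (0.000000, 0.000000), k2 = (0.000000, 0.000000), k3 = (0.000000, 0.000000), k4 = (0.000000, 0.000000); V <- V + (h/6)(k1 + 2k2 + 2k3 + k4): V^s = 0.1250, V^t = -0.6250


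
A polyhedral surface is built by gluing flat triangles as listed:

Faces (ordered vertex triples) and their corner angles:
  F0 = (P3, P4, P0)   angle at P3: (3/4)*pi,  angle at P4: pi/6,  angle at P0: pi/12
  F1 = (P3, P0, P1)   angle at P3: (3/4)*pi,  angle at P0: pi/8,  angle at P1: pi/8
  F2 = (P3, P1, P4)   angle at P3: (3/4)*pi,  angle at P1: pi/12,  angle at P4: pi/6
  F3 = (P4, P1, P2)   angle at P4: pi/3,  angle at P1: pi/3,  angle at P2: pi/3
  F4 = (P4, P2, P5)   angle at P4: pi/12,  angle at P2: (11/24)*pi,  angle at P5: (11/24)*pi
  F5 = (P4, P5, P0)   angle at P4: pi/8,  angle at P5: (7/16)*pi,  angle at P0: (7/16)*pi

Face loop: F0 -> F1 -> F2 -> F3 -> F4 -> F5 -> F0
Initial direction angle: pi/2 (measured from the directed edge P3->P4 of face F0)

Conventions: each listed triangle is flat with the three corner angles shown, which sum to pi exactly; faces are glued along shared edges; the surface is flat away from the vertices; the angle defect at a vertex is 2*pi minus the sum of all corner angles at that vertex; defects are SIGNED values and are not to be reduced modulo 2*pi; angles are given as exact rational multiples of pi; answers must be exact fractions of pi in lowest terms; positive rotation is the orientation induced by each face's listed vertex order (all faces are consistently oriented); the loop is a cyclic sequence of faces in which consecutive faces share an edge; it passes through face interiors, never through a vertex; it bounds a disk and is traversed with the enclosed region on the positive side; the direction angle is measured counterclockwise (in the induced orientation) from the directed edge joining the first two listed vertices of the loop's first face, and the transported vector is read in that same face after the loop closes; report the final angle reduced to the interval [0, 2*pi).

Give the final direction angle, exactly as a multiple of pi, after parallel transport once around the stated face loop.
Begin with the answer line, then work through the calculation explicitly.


Answer: final direction angle = (11/8)*pi

enclosed vertex P3: corner angles sum to (9/4)*pi, defect = 2*pi - (9/4)*pi = -pi/4
enclosed vertex P4: corner angles sum to (7/8)*pi, defect = 2*pi - (7/8)*pi = (9/8)*pi
the rotation equals the total enclosed defect, so the final angle is initial + defects (mod 2*pi)
final angle = pi/2 + (7/8)*pi = (11/8)*pi (mod 2*pi)


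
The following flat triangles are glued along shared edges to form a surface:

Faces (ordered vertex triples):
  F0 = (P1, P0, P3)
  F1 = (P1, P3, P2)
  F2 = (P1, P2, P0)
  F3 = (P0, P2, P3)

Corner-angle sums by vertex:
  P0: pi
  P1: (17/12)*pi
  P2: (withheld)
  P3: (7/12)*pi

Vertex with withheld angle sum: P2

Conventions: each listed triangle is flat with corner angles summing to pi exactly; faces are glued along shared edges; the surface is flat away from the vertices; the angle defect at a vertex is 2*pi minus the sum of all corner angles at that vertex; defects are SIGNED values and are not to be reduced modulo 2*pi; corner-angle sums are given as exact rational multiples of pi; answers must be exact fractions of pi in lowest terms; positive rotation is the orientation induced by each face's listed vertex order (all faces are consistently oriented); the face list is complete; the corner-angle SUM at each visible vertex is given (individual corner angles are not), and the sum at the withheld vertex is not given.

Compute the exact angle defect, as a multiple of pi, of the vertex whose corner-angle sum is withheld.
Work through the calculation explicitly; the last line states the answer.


V = 4, E = 6, F = 4; chi = V - E + F = 2
Gauss-Bonnet: total defect = 2*pi*chi = 4*pi; visible defects sum to 3*pi

Answer: defect(P2) = pi


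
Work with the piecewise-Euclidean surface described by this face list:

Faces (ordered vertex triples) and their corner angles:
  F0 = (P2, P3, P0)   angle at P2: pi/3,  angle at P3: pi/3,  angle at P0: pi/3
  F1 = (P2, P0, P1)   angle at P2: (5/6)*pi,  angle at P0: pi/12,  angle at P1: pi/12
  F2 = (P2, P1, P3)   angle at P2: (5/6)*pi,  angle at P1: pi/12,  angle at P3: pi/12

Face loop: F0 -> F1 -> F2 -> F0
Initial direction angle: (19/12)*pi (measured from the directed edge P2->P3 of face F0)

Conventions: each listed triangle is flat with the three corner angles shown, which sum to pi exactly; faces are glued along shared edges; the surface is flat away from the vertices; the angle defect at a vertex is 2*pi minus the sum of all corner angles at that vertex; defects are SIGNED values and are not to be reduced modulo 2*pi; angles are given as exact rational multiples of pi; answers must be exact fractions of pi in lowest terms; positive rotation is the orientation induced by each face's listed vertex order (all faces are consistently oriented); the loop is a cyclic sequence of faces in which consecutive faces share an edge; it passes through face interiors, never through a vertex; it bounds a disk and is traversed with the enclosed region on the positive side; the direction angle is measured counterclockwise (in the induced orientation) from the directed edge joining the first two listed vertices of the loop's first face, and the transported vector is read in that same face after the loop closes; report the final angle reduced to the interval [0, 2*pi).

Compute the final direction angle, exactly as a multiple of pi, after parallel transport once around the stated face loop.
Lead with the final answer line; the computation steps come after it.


Answer: final direction angle = (19/12)*pi

enclosed vertex P2: corner angles sum to 2*pi, defect = 2*pi - 2*pi = 0
by Gauss-Bonnet the loop rotates the vector by the enclosed defect sum (positive orientation, mod 2*pi)
final angle = (19/12)*pi + 0 = (19/12)*pi (mod 2*pi)


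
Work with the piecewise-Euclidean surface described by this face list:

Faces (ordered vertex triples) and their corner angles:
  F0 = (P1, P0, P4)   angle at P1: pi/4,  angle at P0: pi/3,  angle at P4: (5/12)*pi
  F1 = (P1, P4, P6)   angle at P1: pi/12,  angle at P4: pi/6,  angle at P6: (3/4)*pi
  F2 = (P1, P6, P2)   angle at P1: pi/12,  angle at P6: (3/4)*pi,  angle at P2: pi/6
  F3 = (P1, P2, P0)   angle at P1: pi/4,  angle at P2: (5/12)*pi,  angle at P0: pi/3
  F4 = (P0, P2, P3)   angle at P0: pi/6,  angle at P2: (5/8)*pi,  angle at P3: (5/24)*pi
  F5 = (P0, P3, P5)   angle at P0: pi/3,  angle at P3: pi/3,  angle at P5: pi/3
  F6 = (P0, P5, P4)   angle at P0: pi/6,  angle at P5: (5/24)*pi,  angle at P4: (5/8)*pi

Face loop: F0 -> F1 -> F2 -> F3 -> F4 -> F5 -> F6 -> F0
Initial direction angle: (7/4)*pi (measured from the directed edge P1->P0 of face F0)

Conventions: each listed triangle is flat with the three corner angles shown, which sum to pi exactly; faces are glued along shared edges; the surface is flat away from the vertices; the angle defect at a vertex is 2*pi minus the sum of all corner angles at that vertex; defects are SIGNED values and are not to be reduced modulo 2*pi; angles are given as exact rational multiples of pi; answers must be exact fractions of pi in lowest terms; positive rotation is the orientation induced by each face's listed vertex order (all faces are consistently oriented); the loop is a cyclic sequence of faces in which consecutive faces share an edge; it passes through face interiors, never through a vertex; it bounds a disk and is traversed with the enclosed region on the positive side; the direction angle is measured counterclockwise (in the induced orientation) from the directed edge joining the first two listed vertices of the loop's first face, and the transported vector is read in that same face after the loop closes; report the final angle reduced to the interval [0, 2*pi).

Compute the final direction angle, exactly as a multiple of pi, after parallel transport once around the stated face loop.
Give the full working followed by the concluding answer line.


enclosed vertex P0: corner angles sum to (4/3)*pi, defect = 2*pi - (4/3)*pi = (2/3)*pi
enclosed vertex P1: corner angles sum to (2/3)*pi, defect = 2*pi - (2/3)*pi = (4/3)*pi
by Gauss-Bonnet the loop rotates the vector by the enclosed defect sum (positive orientation, mod 2*pi)
final angle = (7/4)*pi + 2*pi = (7/4)*pi (mod 2*pi)

Answer: final direction angle = (7/4)*pi


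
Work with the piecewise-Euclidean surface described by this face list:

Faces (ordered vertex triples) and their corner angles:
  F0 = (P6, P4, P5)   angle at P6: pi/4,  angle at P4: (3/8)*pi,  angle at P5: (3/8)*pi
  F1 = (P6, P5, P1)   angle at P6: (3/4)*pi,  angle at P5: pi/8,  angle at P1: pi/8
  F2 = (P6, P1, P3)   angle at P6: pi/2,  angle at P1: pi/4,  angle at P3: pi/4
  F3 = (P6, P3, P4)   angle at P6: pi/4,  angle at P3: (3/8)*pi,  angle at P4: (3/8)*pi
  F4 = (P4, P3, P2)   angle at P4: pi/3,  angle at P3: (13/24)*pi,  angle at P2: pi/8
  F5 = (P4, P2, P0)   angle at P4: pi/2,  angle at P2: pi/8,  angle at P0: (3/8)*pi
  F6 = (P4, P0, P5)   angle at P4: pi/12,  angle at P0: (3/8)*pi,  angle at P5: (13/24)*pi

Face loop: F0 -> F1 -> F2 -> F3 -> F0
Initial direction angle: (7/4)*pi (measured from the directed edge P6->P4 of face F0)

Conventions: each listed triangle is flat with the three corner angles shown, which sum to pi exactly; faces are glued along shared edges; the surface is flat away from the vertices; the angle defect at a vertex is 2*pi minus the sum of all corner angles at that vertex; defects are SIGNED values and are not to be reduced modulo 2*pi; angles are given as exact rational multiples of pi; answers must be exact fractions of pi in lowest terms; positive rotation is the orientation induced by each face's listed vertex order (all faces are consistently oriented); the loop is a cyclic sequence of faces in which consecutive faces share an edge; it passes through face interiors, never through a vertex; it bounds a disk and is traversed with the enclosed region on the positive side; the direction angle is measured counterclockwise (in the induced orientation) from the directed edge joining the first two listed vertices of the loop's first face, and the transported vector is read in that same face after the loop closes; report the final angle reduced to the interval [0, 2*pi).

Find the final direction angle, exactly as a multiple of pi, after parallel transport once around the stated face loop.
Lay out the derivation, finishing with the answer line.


enclosed vertex P6: corner angles sum to (7/4)*pi, defect = 2*pi - (7/4)*pi = pi/4
holonomy = initial angle + sum of enclosed defects (mod 2*pi), positive in the induced orientation
final angle = (7/4)*pi + pi/4 = 0 (mod 2*pi)

Answer: final direction angle = 0


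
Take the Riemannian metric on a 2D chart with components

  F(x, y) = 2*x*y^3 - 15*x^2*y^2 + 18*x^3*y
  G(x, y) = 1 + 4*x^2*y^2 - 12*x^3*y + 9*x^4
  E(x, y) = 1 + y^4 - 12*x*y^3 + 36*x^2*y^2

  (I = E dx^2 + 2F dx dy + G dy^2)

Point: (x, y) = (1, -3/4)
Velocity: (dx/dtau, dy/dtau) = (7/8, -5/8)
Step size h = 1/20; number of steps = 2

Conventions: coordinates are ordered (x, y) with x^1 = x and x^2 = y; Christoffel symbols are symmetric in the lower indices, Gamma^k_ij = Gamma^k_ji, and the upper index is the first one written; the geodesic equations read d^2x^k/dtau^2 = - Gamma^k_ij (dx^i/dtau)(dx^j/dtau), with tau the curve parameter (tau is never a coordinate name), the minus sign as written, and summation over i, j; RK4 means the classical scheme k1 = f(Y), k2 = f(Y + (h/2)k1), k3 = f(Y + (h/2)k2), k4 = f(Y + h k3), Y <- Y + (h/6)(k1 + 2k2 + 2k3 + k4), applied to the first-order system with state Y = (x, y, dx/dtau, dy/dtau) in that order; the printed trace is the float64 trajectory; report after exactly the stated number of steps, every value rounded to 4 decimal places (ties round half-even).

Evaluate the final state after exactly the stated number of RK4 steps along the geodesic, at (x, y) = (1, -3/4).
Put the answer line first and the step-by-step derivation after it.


Answer: x = 1.0816, y = -0.8072, dx/dtau = 0.7637, dy/dtau = -0.5259

f(Y) = (dx/dtau, dy/dtau, -Gamma^x_ij Y'^i Y'^j, -Gamma^y_ij Y'^i Y'^j) with the Gammas evaluated at the stage position; h = 0.050000; intermediate values shown to 6 dp
step 0: x = 1.0000, y = -0.7500, dx/dtau = 0.8750, dy/dtau = -0.6250
step 1:
  k1: at (x, y) = (1.000000, -0.750000), (dx/dtau, dy/dtau) = (0.875000, -0.625000); Gamma_xxx = 0.485960, Gamma_xxy = -0.809933, Gamma_xyy = 0.215982, Gamma_yxx = -0.431964, Gamma_yxy = 0.719940, Gamma_yyy = -0.191984; k1 = (0.875000, -0.625000, -1.342294, 1.193151)
  k2: at (x, y) = (1.021875, -0.765625), (dx/dtau, dy/dtau) = (0.841443, -0.595171); Gamma_xxx = 0.476105, Gamma_xxy = -0.794156, Gamma_xyy = 0.211818, Gamma_yxx = -0.423540, Gamma_yxy = 0.706477, Gamma_yyy = -0.188432; k2 = (0.841443, -0.595171, -1.207557, 1.074236)
  k3: at (x, y) = (1.021036, -0.764879), (dx/dtau, dy/dtau) = (0.844811, -0.598144); Gamma_xxx = 0.476421, Gamma_xxy = -0.794781, Gamma_xyy = 0.211991, Gamma_yxx = -0.423872, Gamma_yxy = 0.707117, Gamma_yyy = -0.188609; k3 = (0.844811, -0.598144, -1.219105, 1.084638)
  k4: at (x, y) = (1.042241, -0.779907), (dx/dtau, dy/dtau) = (0.814045, -0.570768); Gamma_xxx = 0.467145, Gamma_xxy = -0.779991, Gamma_xyy = 0.208092, Gamma_yxx = -0.415974, Gamma_yxy = 0.694551, Gamma_yyy = -0.185298; k4 = (0.814045, -0.570768, -1.102169, 0.981438)
  Y <- Y + (h/6)(k1 + 2k2 + 2k3 + k4): x = 1.0422, y = -0.7799, dx/dtau = 0.8142, dy/dtau = -0.5709
step 2:
  k1: at (x, y) = (1.042180, -0.779853), (dx/dtau, dy/dtau) = (0.814185, -0.570897); Gamma_xxx = 0.467167, Gamma_xxy = -0.780035, Gamma_xyy = 0.208104, Gamma_yxx = -0.415997, Gamma_yxy = 0.694596, Gamma_yyy = -0.185310; k1 = (0.814185, -0.570897, -1.102655, 0.981879)
  k2: at (x, y) = (1.062534, -0.794126), (dx/dtau, dy/dtau) = (0.786619, -0.546350); Gamma_xxx = 0.458505, Gamma_xxy = -0.766312, Gamma_xyy = 0.204492, Gamma_yxx = -0.408668, Gamma_yxy = 0.683017, Gamma_yyy = -0.182265; k2 = (0.786619, -0.546350, -1.003424, 0.894357)
  k3: at (x, y) = (1.061845, -0.793512), (dx/dtau, dy/dtau) = (0.789099, -0.548538); Gamma_xxx = 0.458748, Gamma_xxy = -0.766794, Gamma_xyy = 0.204626, Gamma_yxx = -0.408924, Gamma_yxy = 0.683513, Gamma_yyy = -0.182402; k3 = (0.789099, -0.548538, -1.011039, 0.901231)
  k4: at (x, y) = (1.081635, -0.807280), (dx/dtau, dy/dtau) = (0.763633, -0.525836); Gamma_xxx = 0.450556, Gamma_xxy = -0.753863, Gamma_xyy = 0.201226, Gamma_yxx = -0.402016, Gamma_yxy = 0.672647, Gamma_yyy = -0.179547; k4 = (0.763633, -0.525836, -0.923795, 0.824272)
  Y <- Y + (h/6)(k1 + 2k2 + 2k3 + k4): x = 1.0816, y = -0.8072, dx/dtau = 0.7637, dy/dtau = -0.5259


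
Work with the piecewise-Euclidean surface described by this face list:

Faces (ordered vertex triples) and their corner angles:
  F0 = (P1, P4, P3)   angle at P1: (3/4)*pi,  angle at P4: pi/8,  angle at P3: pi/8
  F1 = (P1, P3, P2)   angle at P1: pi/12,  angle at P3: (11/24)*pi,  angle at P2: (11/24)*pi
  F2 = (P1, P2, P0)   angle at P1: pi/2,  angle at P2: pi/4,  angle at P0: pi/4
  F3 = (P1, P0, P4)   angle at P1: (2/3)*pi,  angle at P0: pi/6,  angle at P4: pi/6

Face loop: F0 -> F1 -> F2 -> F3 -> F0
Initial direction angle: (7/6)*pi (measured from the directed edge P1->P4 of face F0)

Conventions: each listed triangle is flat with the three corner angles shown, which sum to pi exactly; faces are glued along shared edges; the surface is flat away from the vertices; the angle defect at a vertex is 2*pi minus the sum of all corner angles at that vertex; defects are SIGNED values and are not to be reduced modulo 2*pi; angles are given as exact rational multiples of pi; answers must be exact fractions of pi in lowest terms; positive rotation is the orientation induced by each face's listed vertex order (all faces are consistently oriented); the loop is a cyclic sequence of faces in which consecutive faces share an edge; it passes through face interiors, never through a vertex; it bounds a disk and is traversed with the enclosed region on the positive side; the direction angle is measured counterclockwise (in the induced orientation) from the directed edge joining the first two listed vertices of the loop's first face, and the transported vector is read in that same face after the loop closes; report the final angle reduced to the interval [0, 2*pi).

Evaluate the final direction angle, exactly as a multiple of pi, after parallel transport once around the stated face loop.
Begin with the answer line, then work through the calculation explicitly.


Answer: final direction angle = (7/6)*pi

enclosed vertex P1: corner angles sum to 2*pi, defect = 2*pi - 2*pi = 0
by Gauss-Bonnet the loop rotates the vector by the enclosed defect sum (positive orientation, mod 2*pi)
final angle = (7/6)*pi + 0 = (7/6)*pi (mod 2*pi)


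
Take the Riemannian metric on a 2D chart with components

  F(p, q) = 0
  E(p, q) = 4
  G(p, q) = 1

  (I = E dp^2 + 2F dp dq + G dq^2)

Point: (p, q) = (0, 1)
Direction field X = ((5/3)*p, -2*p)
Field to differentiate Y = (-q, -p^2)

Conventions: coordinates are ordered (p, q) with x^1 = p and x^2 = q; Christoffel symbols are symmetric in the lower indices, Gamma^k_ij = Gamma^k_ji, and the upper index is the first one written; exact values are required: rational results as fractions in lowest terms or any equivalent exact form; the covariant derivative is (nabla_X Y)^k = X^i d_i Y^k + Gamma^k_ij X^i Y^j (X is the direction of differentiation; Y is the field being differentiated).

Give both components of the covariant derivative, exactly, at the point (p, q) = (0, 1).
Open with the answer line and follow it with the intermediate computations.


Answer: (nabla_X Y)^p = 0, (nabla_X Y)^q = 0

E = 4, F = 0, G = 1 at the point
E_p = 0, E_q = 0, F_p = 0, F_q = 0, G_p = 0, G_q = 0
EG - F^2 = 4;  g^inv = (1/4) * [[1, 0], [0, 4]]
first-kind symbols [ij,l] = (1/2)(d_i g_jl + d_j g_il - d_l g_ij): [pp,p] = E_p/2 = 0, [pp,q] = F_p - E_q/2 = 0, [pq,p] = E_q/2 = 0, [pq,q] = G_p/2 = 0, [qq,p] = F_q - G_p/2 = 0, [qq,q] = G_q/2 = 0
Gamma^p_ij = (G*[ij,p] - F*[ij,q])/(EG - F^2), Gamma^q_ij = (E*[ij,q] - F*[ij,p])/(EG - F^2)
Gamma_ppp = 0, Gamma_ppq = 0, Gamma_pqq = 0, Gamma_qpp = 0, Gamma_qpq = 0, Gamma_qqq = 0
X = (0, 0), Y = (-1, 0) at the point


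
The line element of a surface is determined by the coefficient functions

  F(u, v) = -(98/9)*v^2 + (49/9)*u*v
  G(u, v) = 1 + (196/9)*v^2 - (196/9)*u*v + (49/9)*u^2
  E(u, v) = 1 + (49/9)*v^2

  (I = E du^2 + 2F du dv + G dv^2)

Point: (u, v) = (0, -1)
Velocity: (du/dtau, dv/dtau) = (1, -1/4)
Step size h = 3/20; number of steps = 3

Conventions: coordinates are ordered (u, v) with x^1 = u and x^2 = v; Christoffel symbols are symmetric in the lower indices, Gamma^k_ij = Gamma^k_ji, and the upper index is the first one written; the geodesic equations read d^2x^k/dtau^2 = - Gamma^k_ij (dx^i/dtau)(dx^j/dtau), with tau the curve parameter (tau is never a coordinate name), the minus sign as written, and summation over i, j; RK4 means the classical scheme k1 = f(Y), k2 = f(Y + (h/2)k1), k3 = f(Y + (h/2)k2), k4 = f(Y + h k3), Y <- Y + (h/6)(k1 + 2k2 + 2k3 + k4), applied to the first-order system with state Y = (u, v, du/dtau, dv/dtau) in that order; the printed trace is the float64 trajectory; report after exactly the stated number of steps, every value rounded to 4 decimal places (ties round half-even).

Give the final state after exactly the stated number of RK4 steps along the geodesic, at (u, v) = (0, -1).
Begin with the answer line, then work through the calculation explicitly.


Answer: u = 0.4408, v = -1.0931, du/dtau = 0.9643, dv/dtau = -0.1722

f(Y) = (du/dtau, dv/dtau, -Gamma^u_ij Y'^i Y'^j, -Gamma^v_ij Y'^i Y'^j) with the Gammas evaluated at the stage position; h = 0.150000; intermediate values shown to 6 dp
step 0: u = 0.0000, v = -1.0000, du/dtau = 1.0000, dv/dtau = -0.2500
step 1:
  k1: at (u, v) = (0.000000, -1.000000), (du/dtau, dv/dtau) = (1.000000, -0.250000); Gamma_uuu = 0.000000, Gamma_uuv = -0.192913, Gamma_uvv = 0.385827, Gamma_vuu = 0.000000, Gamma_vuv = 0.385827, Gamma_vvv = -0.771654; k1 = (1.000000, -0.250000, -0.120571, 0.241142)
  k2: at (u, v) = (0.075000, -1.018750), (du/dtau, dv/dtau) = (0.990957, -0.231914); Gamma_uuu = 0.000000, Gamma_uuv = -0.179225, Gamma_uvv = 0.358451, Gamma_vuu = 0.000000, Gamma_vuv = 0.371645, Gamma_vvv = -0.743291; k2 = (0.990957, -0.231914, -0.101657, 0.210798)
  k3: at (u, v) = (0.074322, -1.017394), (du/dtau, dv/dtau) = (0.992376, -0.234190); Gamma_uuu = 0.000000, Gamma_uuv = -0.179526, Gamma_uvv = 0.359052, Gamma_vuu = 0.000000, Gamma_vuv = 0.372167, Gamma_vvv = -0.744334; k3 = (0.992376, -0.234190, -0.103138, 0.213810)
  k4: at (u, v) = (0.148856, -1.035129), (du/dtau, dv/dtau) = (0.984529, -0.217929); Gamma_uuu = 0.000000, Gamma_uuv = -0.167507, Gamma_uvv = 0.335013, Gamma_vuu = 0.000000, Gamma_vuv = 0.359101, Gamma_vvv = -0.718203; k4 = (0.984529, -0.217929, -0.087790, 0.188205)
  Y <- Y + (h/6)(k1 + 2k2 + 2k3 + k4): u = 0.1488, v = -1.0350, du/dtau = 0.9846, dv/dtau = -0.2180
step 2:
  k1: at (u, v) = (0.148780, -1.035003), (du/dtau, dv/dtau) = (0.984551, -0.218036); Gamma_uuu = 0.000000, Gamma_uuv = -0.167533, Gamma_uvv = 0.335065, Gamma_vuu = 0.000000, Gamma_vuv = 0.359148, Gamma_vvv = -0.718296; k1 = (0.984551, -0.218036, -0.087857, 0.188342)
  k2: at (u, v) = (0.222621, -1.051356), (du/dtau, dv/dtau) = (0.977962, -0.203910); Gamma_uuu = 0.000000, Gamma_uuv = -0.157008, Gamma_uvv = 0.314016, Gamma_vuu = 0.000000, Gamma_vuv = 0.347262, Gamma_vvv = -0.694523; k2 = (0.977962, -0.203910, -0.075677, 0.167377)
  k3: at (u, v) = (0.222127, -1.050297), (du/dtau, dv/dtau) = (0.978875, -0.205483); Gamma_uuu = 0.000000, Gamma_uuv = -0.157187, Gamma_uvv = 0.314374, Gamma_vuu = 0.000000, Gamma_vuv = 0.347618, Gamma_vvv = -0.695235; k3 = (0.978875, -0.205483, -0.076508, 0.169196)
  k4: at (u, v) = (0.295611, -1.065826), (du/dtau, dv/dtau) = (0.973075, -0.192657); Gamma_uuu = 0.000000, Gamma_uuv = -0.147800, Gamma_uvv = 0.295600, Gamma_vuu = 0.000000, Gamma_vuv = 0.336593, Gamma_vvv = -0.673187; k4 = (0.973075, -0.192657, -0.066388, 0.151188)
  Y <- Y + (h/6)(k1 + 2k2 + 2k3 + k4): u = 0.2956, v = -1.0657, du/dtau = 0.9731, dv/dtau = -0.1927
step 3:
  k1: at (u, v) = (0.295562, -1.065740), (du/dtau, dv/dtau) = (0.973086, -0.192719); Gamma_uuu = 0.000000, Gamma_uuv = -0.147814, Gamma_uvv = 0.295628, Gamma_vuu = 0.000000, Gamma_vuv = 0.336621, Gamma_vvv = -0.673242; k1 = (0.973086, -0.192719, -0.066420, 0.151259)
  k2: at (u, v) = (0.368544, -1.080194), (du/dtau, dv/dtau) = (0.968104, -0.181375); Gamma_uuu = 0.000000, Gamma_uuv = -0.139452, Gamma_uvv = 0.278904, Gamma_vuu = 0.000000, Gamma_vuv = 0.326483, Gamma_vvv = -0.652965; k2 = (0.968104, -0.181375, -0.058148, 0.136134)
  k3: at (u, v) = (0.368170, -1.079343), (du/dtau, dv/dtau) = (0.968725, -0.182509); Gamma_uuu = 0.000000, Gamma_uuv = -0.139564, Gamma_uvv = 0.279129, Gamma_vuu = 0.000000, Gamma_vuv = 0.326735, Gamma_vvv = -0.653470; k3 = (0.968725, -0.182509, -0.058648, 0.137301)
  k4: at (u, v) = (0.440871, -1.093117), (du/dtau, dv/dtau) = (0.964289, -0.172124); Gamma_uuu = 0.000000, Gamma_uuv = -0.132015, Gamma_uvv = 0.264030, Gamma_vuu = 0.000000, Gamma_vuv = 0.317273, Gamma_vvv = -0.634547; k4 = (0.964289, -0.172124, -0.051645, 0.124120)
  Y <- Y + (h/6)(k1 + 2k2 + 2k3 + k4): u = 0.4408, v = -1.0931, du/dtau = 0.9643, dv/dtau = -0.1722
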